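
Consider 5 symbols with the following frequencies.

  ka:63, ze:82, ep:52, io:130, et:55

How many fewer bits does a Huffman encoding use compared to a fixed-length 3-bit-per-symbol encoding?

Fixed-length: 3 bits × 382 symbols = 1146 bits.
Huffman merges:
ep(52) + et(55) → 107
ka(63) + ze(82) → 145
107 + io(130) → 237
145 + 237 → 382
Huffman total = 107 + 145 + 237 + 382 = 871 bits.
Saving = 1146 − 871 = 275 bits.

275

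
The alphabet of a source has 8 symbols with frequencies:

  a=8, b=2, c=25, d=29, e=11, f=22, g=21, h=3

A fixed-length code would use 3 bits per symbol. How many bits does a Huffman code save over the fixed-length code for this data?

36

Fixed-length: 3 bits × 121 symbols = 363 bits.
Huffman merges:
combine b(2), h(3) → 5
combine 5, a(8) → 13
combine e(11), 13 → 24
combine g(21), f(22) → 43
combine 24, c(25) → 49
combine d(29), 43 → 72
combine 49, 72 → 121
Huffman total = 5 + 13 + 24 + 43 + 49 + 72 + 121 = 327 bits.
Saving = 363 − 327 = 36 bits.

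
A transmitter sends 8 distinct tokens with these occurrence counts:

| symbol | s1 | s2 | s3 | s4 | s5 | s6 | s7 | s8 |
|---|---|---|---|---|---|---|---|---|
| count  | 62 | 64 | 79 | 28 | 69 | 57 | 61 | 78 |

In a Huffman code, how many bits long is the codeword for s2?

Repeatedly merge the two smallest:
merge s4(28) and s6(57): 85
merge s7(61) and s1(62): 123
merge s2(64) and s5(69): 133
merge s8(78) and s3(79): 157
merge 85 and 123: 208
merge 133 and 157: 290
merge 208 and 290: 498
s2 sits 3 levels below the root, so its codeword is 3 bits.

3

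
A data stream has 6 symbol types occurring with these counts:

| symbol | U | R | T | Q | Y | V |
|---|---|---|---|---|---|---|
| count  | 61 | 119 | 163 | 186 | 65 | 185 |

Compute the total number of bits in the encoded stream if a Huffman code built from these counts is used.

1929

Merge the two smallest weights repeatedly:
combine U(61), Y(65) → 126
combine R(119), 126 → 245
combine T(163), V(185) → 348
combine Q(186), 245 → 431
combine 348, 431 → 779
Total encoded bits = sum of merged weights = 126 + 245 + 348 + 431 + 779 = 1929.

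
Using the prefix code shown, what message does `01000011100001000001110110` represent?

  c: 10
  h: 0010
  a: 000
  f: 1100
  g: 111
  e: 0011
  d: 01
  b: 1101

dadfhadbc

Read left to right; each codeword is recognised as soon as it completes (prefix code):
  01→d | 000→a | 01→d | 1100→f | 0010→h | 000→a | 01→d | 1101→b | 10→c
Decoded message: dadfhadbc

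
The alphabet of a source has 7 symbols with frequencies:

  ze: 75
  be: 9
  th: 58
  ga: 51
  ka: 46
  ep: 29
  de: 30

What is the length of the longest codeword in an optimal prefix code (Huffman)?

Merge the two lowest-weight nodes at each step:
be(9) + ep(29) → 38
de(30) + 38 → 68
ka(46) + ga(51) → 97
th(58) + 68 → 126
ze(75) + 97 → 172
126 + 172 → 298
The first pair merged (be, ep) ends up deepest, at depth 4.

4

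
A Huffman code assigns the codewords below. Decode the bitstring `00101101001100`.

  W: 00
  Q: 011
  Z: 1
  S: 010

Read left to right; each codeword is recognised as soon as it completes (prefix code):
  00→W | 1→Z | 011→Q | 010→S | 011→Q | 00→W
Decoded message: WZQSQW

WZQSQW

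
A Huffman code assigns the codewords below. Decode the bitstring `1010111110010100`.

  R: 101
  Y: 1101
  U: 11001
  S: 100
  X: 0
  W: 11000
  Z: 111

Read left to right; each codeword is recognised as soon as it completes (prefix code):
  101→R | 0→X | 111→Z | 11001→U | 0→X | 100→S
Decoded message: RXZUXS

RXZUXS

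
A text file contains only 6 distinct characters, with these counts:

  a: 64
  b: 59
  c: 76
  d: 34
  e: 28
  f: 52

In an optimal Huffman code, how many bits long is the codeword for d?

3

Huffman merges, smallest pair first:
combine e(28), d(34) → 62
combine f(52), b(59) → 111
combine 62, a(64) → 126
combine c(76), 111 → 187
combine 126, 187 → 313
d's leaf is at depth 3, giving a 3-bit codeword.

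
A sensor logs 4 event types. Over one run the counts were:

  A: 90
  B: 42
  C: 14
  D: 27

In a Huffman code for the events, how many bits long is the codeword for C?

3

Repeatedly merge the two smallest:
C(14) + D(27) → 41
41 + B(42) → 83
83 + A(90) → 173
C's leaf is at depth 3, giving a 3-bit codeword.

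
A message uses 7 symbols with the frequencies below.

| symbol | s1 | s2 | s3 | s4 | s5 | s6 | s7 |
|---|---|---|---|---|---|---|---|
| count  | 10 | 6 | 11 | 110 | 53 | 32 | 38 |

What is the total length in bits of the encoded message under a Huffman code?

603

Merge the two smallest weights repeatedly:
merge s2(6) and s1(10): 16
merge s3(11) and 16: 27
merge 27 and s6(32): 59
merge s7(38) and s5(53): 91
merge 59 and 91: 150
merge s4(110) and 150: 260
The encoded length is the sum of every internal node's weight: 16 + 27 + 59 + 91 + 150 + 260 = 603 bits.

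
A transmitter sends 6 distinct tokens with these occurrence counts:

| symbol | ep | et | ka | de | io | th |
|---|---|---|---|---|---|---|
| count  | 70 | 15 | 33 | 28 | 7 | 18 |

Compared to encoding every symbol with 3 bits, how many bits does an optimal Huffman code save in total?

Fixed-length: 3 bits × 171 symbols = 513 bits.
Huffman merges:
combine io(7), et(15) → 22
combine th(18), 22 → 40
combine de(28), ka(33) → 61
combine 40, 61 → 101
combine ep(70), 101 → 171
Huffman total = 22 + 40 + 61 + 101 + 171 = 395 bits.
Saving = 513 − 395 = 118 bits.

118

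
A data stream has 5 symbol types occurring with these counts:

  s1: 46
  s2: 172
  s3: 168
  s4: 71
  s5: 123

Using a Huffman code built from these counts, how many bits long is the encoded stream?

Greedily combine the two least-frequent nodes:
s1(46) + s4(71) → 117
117 + s5(123) → 240
s3(168) + s2(172) → 340
240 + 340 → 580
The encoded length is the sum of every internal node's weight: 117 + 240 + 340 + 580 = 1277 bits.

1277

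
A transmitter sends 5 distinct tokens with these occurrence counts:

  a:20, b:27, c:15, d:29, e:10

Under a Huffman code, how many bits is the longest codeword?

Merge the two lowest-weight nodes at each step:
merge e(10) and c(15): 25
merge a(20) and 25: 45
merge b(27) and d(29): 56
merge 45 and 56: 101
The first pair merged (e, c) ends up deepest, at depth 3.

3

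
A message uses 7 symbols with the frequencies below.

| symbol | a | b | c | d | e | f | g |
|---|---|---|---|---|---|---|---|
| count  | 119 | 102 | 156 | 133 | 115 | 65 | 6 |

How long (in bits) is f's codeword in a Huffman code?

4

Repeatedly merge the two smallest:
g(6) + f(65) → 71
71 + b(102) → 173
e(115) + a(119) → 234
d(133) + c(156) → 289
173 + 234 → 407
289 + 407 → 696
f's leaf is at depth 4, giving a 4-bit codeword.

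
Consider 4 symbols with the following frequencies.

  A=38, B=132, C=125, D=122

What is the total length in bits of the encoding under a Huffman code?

Greedily combine the two least-frequent nodes:
combine A(38), D(122) → 160
combine C(125), B(132) → 257
combine 160, 257 → 417
Each symbol's bit-cost is frequency × depth; summing gives 834 bits (equivalently 160 + 257 + 417).

834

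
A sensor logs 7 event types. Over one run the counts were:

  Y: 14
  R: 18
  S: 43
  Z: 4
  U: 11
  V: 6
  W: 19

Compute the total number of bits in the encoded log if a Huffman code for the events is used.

Merge the two smallest weights repeatedly:
Z(4) + V(6) → 10
10 + U(11) → 21
Y(14) + R(18) → 32
W(19) + 21 → 40
32 + 40 → 72
S(43) + 72 → 115
Total encoded bits = sum of merged weights = 10 + 21 + 32 + 40 + 72 + 115 = 290.

290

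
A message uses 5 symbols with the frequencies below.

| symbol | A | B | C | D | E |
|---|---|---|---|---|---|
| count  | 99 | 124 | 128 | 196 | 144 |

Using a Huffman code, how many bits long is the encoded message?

1605

Greedily combine the two least-frequent nodes:
combine A(99), B(124) → 223
combine C(128), E(144) → 272
combine D(196), 223 → 419
combine 272, 419 → 691
Total encoded bits = sum of merged weights = 223 + 272 + 419 + 691 = 1605.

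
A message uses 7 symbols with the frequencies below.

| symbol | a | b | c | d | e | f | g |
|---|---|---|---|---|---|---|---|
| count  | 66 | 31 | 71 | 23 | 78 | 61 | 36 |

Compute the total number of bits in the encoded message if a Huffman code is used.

1003

Build the Huffman tree bottom-up:
combine d(23), b(31) → 54
combine g(36), 54 → 90
combine f(61), a(66) → 127
combine c(71), e(78) → 149
combine 90, 127 → 217
combine 149, 217 → 366
The encoded length is the sum of every internal node's weight: 54 + 90 + 127 + 149 + 217 + 366 = 1003 bits.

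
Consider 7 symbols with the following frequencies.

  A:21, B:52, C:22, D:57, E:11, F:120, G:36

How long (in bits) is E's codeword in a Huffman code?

5

Huffman merges, smallest pair first:
E(11) + A(21) → 32
C(22) + 32 → 54
G(36) + B(52) → 88
54 + D(57) → 111
88 + 111 → 199
F(120) + 199 → 319
E's leaf is at depth 5, giving a 5-bit codeword.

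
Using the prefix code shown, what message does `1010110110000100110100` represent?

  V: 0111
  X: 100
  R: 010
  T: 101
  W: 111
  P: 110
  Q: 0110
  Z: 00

Read left to right; each codeword is recognised as soon as it completes (prefix code):
  101→T | 0110→Q | 110→P | 00→Z | 010→R | 0110→Q | 100→X
Decoded message: TQPZRQX

TQPZRQX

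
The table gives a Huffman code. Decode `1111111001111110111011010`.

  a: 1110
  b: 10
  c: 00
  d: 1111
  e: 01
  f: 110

daedbafb

Read left to right; each codeword is recognised as soon as it completes (prefix code):
  1111→d | 1110→a | 01→e | 1111→d | 10→b | 1110→a | 110→f | 10→b
Decoded message: daedbafb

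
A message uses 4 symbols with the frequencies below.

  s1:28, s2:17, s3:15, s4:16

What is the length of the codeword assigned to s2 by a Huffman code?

Repeatedly merge the two smallest:
combine s3(15), s4(16) → 31
combine s2(17), s1(28) → 45
combine 31, 45 → 76
The subtree containing s2 is merged 2 times, so code length = 2.

2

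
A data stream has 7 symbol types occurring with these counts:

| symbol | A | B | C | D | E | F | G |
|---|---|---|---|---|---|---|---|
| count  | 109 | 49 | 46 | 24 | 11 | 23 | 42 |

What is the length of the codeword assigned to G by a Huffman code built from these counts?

Build the tree from the bottom:
E(11) + F(23) → 34
D(24) + 34 → 58
G(42) + C(46) → 88
B(49) + 58 → 107
88 + 107 → 195
A(109) + 195 → 304
G's leaf is at depth 3, giving a 3-bit codeword.

3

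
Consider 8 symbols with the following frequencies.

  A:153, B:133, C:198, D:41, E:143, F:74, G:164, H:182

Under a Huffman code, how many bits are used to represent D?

Repeatedly merge the two smallest:
combine D(41), F(74) → 115
combine 115, B(133) → 248
combine E(143), A(153) → 296
combine G(164), H(182) → 346
combine C(198), 248 → 446
combine 296, 346 → 642
combine 446, 642 → 1088
D's leaf is at depth 4, giving a 4-bit codeword.

4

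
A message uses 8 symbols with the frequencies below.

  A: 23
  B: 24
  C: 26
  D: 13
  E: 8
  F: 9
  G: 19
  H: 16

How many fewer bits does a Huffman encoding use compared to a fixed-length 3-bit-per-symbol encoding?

9

Fixed-length: 3 bits × 138 symbols = 414 bits.
Huffman merges:
combine E(8), F(9) → 17
combine D(13), H(16) → 29
combine 17, G(19) → 36
combine A(23), B(24) → 47
combine C(26), 29 → 55
combine 36, 47 → 83
combine 55, 83 → 138
Huffman total = 17 + 29 + 36 + 47 + 55 + 83 + 138 = 405 bits.
Saving = 414 − 405 = 9 bits.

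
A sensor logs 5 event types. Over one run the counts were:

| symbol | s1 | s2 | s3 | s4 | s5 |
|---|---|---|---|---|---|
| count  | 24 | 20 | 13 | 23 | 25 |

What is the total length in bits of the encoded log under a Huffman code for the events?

243

Build the Huffman tree bottom-up:
s3(13) + s2(20) → 33
s4(23) + s1(24) → 47
s5(25) + 33 → 58
47 + 58 → 105
Each symbol's bit-cost is frequency × depth; summing gives 243 bits (equivalently 33 + 47 + 58 + 105).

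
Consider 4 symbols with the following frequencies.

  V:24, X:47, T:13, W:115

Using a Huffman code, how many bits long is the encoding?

320

Build the Huffman tree bottom-up:
combine T(13), V(24) → 37
combine 37, X(47) → 84
combine 84, W(115) → 199
Each symbol's bit-cost is frequency × depth; summing gives 320 bits (equivalently 37 + 84 + 199).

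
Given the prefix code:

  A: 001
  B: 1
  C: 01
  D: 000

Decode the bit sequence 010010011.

CAAB

Read left to right; each codeword is recognised as soon as it completes (prefix code):
  01→C | 001→A | 001→A | 1→B
Decoded message: CAAB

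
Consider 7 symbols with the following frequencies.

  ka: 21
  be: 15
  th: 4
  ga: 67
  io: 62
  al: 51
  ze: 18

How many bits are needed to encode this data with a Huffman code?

Greedily combine the two least-frequent nodes:
merge th(4) and be(15): 19
merge ze(18) and 19: 37
merge ka(21) and 37: 58
merge al(51) and 58: 109
merge io(62) and ga(67): 129
merge 109 and 129: 238
The encoded length is the sum of every internal node's weight: 19 + 37 + 58 + 109 + 129 + 238 = 590 bits.

590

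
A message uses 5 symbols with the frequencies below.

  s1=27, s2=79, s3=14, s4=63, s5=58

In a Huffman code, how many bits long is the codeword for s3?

Repeatedly merge the two smallest:
merge s3(14) and s1(27): 41
merge 41 and s5(58): 99
merge s4(63) and s2(79): 142
merge 99 and 142: 241
s3's leaf is at depth 3, giving a 3-bit codeword.

3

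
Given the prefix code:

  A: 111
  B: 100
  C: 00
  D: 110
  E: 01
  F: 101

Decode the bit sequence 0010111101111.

CFAEA

Read left to right; each codeword is recognised as soon as it completes (prefix code):
  00→C | 101→F | 111→A | 01→E | 111→A
Decoded message: CFAEA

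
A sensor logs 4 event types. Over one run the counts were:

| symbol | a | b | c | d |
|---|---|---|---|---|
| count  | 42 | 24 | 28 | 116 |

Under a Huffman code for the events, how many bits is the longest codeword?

3

Merge the two lowest-weight nodes at each step:
combine b(24), c(28) → 52
combine a(42), 52 → 94
combine 94, d(116) → 210
Maximum depth reached is 3.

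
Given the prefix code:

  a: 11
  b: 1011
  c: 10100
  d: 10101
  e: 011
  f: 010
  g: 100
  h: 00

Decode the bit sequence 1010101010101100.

dfdg

Read left to right; each codeword is recognised as soon as it completes (prefix code):
  10101→d | 010→f | 10101→d | 100→g
Decoded message: dfdg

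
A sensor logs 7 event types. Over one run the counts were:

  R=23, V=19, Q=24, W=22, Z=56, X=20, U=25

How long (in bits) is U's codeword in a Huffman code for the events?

Repeatedly merge the two smallest:
merge V(19) and X(20): 39
merge W(22) and R(23): 45
merge Q(24) and U(25): 49
merge 39 and 45: 84
merge 49 and Z(56): 105
merge 84 and 105: 189
The subtree containing U is merged 3 times, so code length = 3.

3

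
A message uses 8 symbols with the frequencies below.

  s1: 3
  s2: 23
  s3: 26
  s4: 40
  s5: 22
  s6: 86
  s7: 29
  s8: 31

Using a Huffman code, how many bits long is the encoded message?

Merge the two smallest weights repeatedly:
s1(3) + s5(22) → 25
s2(23) + 25 → 48
s3(26) + s7(29) → 55
s8(31) + s4(40) → 71
48 + 55 → 103
71 + s6(86) → 157
103 + 157 → 260
Each symbol's bit-cost is frequency × depth; summing gives 719 bits (equivalently 25 + 48 + 55 + 71 + 103 + 157 + 260).

719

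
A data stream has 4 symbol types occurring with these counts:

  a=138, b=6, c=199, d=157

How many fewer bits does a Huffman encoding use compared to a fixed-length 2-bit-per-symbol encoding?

Fixed-length: 2 bits × 500 symbols = 1000 bits.
Huffman merges:
merge b(6) and a(138): 144
merge 144 and d(157): 301
merge c(199) and 301: 500
Huffman total = 144 + 301 + 500 = 945 bits.
Saving = 1000 − 945 = 55 bits.

55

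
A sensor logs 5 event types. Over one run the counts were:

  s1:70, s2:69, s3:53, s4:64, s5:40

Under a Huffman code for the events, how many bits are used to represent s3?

Huffman merges, smallest pair first:
merge s5(40) and s3(53): 93
merge s4(64) and s2(69): 133
merge s1(70) and 93: 163
merge 133 and 163: 296
The subtree containing s3 is merged 3 times, so code length = 3.

3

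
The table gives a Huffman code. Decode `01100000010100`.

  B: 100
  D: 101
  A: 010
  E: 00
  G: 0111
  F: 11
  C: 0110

CEEAB

Read left to right; each codeword is recognised as soon as it completes (prefix code):
  0110→C | 00→E | 00→E | 010→A | 100→B
Decoded message: CEEAB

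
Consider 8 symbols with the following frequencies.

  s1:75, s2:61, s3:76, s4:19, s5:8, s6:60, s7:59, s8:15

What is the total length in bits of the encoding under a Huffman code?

1033

Build the Huffman tree bottom-up:
merge s5(8) and s8(15): 23
merge s4(19) and 23: 42
merge 42 and s7(59): 101
merge s6(60) and s2(61): 121
merge s1(75) and s3(76): 151
merge 101 and 121: 222
merge 151 and 222: 373
The encoded length is the sum of every internal node's weight: 23 + 42 + 101 + 121 + 151 + 222 + 373 = 1033 bits.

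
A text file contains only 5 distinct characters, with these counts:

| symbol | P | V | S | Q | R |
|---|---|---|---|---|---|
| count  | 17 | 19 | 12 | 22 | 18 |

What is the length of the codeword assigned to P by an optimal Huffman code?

3

Huffman merges, smallest pair first:
merge S(12) and P(17): 29
merge R(18) and V(19): 37
merge Q(22) and 29: 51
merge 37 and 51: 88
P sits 3 levels below the root, so its codeword is 3 bits.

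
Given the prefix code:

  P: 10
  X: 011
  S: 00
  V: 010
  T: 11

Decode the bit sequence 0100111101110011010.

VXTXPXV

Read left to right; each codeword is recognised as soon as it completes (prefix code):
  010→V | 011→X | 11→T | 011→X | 10→P | 011→X | 010→V
Decoded message: VXTXPXV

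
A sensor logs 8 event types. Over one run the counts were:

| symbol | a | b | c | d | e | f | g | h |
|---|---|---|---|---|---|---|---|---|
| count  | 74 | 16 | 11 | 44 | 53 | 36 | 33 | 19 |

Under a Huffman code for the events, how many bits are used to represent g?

3

Huffman merges, smallest pair first:
combine c(11), b(16) → 27
combine h(19), 27 → 46
combine g(33), f(36) → 69
combine d(44), 46 → 90
combine e(53), 69 → 122
combine a(74), 90 → 164
combine 122, 164 → 286
The subtree containing g is merged 3 times, so code length = 3.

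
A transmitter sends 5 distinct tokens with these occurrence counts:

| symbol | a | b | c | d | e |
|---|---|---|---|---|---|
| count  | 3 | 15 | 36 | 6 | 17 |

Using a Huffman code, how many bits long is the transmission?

151

Greedily combine the two least-frequent nodes:
combine a(3), d(6) → 9
combine 9, b(15) → 24
combine e(17), 24 → 41
combine c(36), 41 → 77
Each symbol's bit-cost is frequency × depth; summing gives 151 bits (equivalently 9 + 24 + 41 + 77).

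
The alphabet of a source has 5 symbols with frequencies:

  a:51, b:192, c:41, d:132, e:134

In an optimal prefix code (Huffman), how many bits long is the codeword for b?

Repeatedly merge the two smallest:
merge c(41) and a(51): 92
merge 92 and d(132): 224
merge e(134) and b(192): 326
merge 224 and 326: 550
b sits 2 levels below the root, so its codeword is 2 bits.

2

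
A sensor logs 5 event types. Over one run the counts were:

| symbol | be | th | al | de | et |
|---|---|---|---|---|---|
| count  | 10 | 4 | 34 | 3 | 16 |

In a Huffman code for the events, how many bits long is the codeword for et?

2

Repeatedly merge the two smallest:
combine de(3), th(4) → 7
combine 7, be(10) → 17
combine et(16), 17 → 33
combine 33, al(34) → 67
et sits 2 levels below the root, so its codeword is 2 bits.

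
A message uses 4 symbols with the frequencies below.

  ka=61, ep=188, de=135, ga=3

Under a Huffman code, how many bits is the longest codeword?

3

Merge the two lowest-weight nodes at each step:
merge ga(3) and ka(61): 64
merge 64 and de(135): 199
merge ep(188) and 199: 387
Maximum depth reached is 3.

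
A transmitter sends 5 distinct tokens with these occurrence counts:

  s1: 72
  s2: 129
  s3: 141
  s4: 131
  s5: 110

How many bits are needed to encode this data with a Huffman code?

Merge the two smallest weights repeatedly:
combine s1(72), s5(110) → 182
combine s2(129), s4(131) → 260
combine s3(141), 182 → 323
combine 260, 323 → 583
The encoded length is the sum of every internal node's weight: 182 + 260 + 323 + 583 = 1348 bits.

1348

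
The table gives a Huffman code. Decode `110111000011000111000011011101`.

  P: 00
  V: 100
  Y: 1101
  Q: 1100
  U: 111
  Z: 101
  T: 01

Read left to right; each codeword is recognised as soon as it completes (prefix code):
  1101→Y | 1100→Q | 00→P | 1100→Q | 01→T | 1100→Q | 00→P | 1101→Y | 1101→Y
Decoded message: YQPQTQPYY

YQPQTQPYY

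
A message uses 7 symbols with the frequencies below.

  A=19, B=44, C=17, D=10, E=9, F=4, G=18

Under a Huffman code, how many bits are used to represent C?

Huffman merges, smallest pair first:
merge F(4) and E(9): 13
merge D(10) and 13: 23
merge C(17) and G(18): 35
merge A(19) and 23: 42
merge 35 and 42: 77
merge B(44) and 77: 121
C sits 3 levels below the root, so its codeword is 3 bits.

3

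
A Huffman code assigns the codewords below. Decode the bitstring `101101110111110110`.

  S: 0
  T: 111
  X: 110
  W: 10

Read left to right; each codeword is recognised as soon as it completes (prefix code):
  10→W | 110→X | 111→T | 0→S | 111→T | 110→X | 110→X
Decoded message: WXTSTXX

WXTSTXX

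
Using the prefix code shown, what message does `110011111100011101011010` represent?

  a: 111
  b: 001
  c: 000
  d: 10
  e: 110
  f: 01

efaebeded

Read left to right; each codeword is recognised as soon as it completes (prefix code):
  110→e | 01→f | 111→a | 110→e | 001→b | 110→e | 10→d | 110→e | 10→d
Decoded message: efaebeded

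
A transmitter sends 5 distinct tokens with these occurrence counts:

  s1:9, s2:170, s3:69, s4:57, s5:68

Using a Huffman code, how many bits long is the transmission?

Build the Huffman tree bottom-up:
s1(9) + s4(57) → 66
66 + s5(68) → 134
s3(69) + 134 → 203
s2(170) + 203 → 373
Total encoded bits = sum of merged weights = 66 + 134 + 203 + 373 = 776.

776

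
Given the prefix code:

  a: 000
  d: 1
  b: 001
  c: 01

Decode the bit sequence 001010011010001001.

bcbdcadb

Read left to right; each codeword is recognised as soon as it completes (prefix code):
  001→b | 01→c | 001→b | 1→d | 01→c | 000→a | 1→d | 001→b
Decoded message: bcbdcadb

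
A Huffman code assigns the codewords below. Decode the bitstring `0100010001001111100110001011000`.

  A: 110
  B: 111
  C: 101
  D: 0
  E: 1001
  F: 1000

Read left to right; each codeword is recognised as soon as it completes (prefix code):
  0→D | 1000→F | 1000→F | 1001→E | 111→B | 1001→E | 1000→F | 101→C | 1000→F
Decoded message: DFFEBEFCF

DFFEBEFCF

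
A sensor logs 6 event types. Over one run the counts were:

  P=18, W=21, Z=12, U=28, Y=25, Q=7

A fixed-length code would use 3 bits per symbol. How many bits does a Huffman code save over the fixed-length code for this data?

55

Fixed-length: 3 bits × 111 symbols = 333 bits.
Huffman merges:
merge Q(7) and Z(12): 19
merge P(18) and 19: 37
merge W(21) and Y(25): 46
merge U(28) and 37: 65
merge 46 and 65: 111
Huffman total = 19 + 37 + 46 + 65 + 111 = 278 bits.
Saving = 333 − 278 = 55 bits.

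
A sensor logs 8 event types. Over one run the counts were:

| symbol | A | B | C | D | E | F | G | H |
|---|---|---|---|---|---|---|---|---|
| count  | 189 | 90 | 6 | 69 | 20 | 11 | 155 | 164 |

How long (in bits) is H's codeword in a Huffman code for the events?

2

Huffman merges, smallest pair first:
merge C(6) and F(11): 17
merge 17 and E(20): 37
merge 37 and D(69): 106
merge B(90) and 106: 196
merge G(155) and H(164): 319
merge A(189) and 196: 385
merge 319 and 385: 704
The subtree containing H is merged 2 times, so code length = 2.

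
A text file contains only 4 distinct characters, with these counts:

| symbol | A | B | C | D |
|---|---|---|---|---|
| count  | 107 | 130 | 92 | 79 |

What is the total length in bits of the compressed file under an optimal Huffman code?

Build the Huffman tree bottom-up:
D(79) + C(92) → 171
A(107) + B(130) → 237
171 + 237 → 408
Total encoded bits = sum of merged weights = 171 + 237 + 408 = 816.

816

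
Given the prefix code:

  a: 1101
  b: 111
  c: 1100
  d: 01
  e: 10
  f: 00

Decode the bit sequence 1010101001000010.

Read left to right; each codeword is recognised as soon as it completes (prefix code):
  10→e | 10→e | 10→e | 10→e | 01→d | 00→f | 00→f | 10→e
Decoded message: eeeedffe

eeeedffe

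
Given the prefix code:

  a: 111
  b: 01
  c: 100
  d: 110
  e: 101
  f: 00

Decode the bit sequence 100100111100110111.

Read left to right; each codeword is recognised as soon as it completes (prefix code):
  100→c | 100→c | 111→a | 100→c | 110→d | 111→a
Decoded message: ccacda

ccacda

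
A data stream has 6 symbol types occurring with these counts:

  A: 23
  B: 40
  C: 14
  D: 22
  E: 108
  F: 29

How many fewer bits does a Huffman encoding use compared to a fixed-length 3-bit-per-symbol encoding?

Fixed-length: 3 bits × 236 symbols = 708 bits.
Huffman merges:
C(14) + D(22) → 36
A(23) + F(29) → 52
36 + B(40) → 76
52 + 76 → 128
E(108) + 128 → 236
Huffman total = 36 + 52 + 76 + 128 + 236 = 528 bits.
Saving = 708 − 528 = 180 bits.

180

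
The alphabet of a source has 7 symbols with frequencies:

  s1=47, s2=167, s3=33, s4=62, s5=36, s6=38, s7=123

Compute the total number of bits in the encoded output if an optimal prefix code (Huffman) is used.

1297

Greedily combine the two least-frequent nodes:
s3(33) + s5(36) → 69
s6(38) + s1(47) → 85
s4(62) + 69 → 131
85 + s7(123) → 208
131 + s2(167) → 298
208 + 298 → 506
Total encoded bits = sum of merged weights = 69 + 85 + 131 + 208 + 298 + 506 = 1297.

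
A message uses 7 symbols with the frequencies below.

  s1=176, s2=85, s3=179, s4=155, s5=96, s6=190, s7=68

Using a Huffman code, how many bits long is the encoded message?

2631

Build the Huffman tree bottom-up:
combine s7(68), s2(85) → 153
combine s5(96), 153 → 249
combine s4(155), s1(176) → 331
combine s3(179), s6(190) → 369
combine 249, 331 → 580
combine 369, 580 → 949
Total encoded bits = sum of merged weights = 153 + 249 + 331 + 369 + 580 + 949 = 2631.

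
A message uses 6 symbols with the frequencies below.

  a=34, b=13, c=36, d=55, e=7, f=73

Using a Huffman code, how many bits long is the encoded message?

Build the Huffman tree bottom-up:
combine e(7), b(13) → 20
combine 20, a(34) → 54
combine c(36), 54 → 90
combine d(55), f(73) → 128
combine 90, 128 → 218
The encoded length is the sum of every internal node's weight: 20 + 54 + 90 + 128 + 218 = 510 bits.

510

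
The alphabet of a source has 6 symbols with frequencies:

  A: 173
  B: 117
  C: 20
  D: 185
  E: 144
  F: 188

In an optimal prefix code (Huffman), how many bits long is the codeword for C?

4

Huffman merges, smallest pair first:
C(20) + B(117) → 137
137 + E(144) → 281
A(173) + D(185) → 358
F(188) + 281 → 469
358 + 469 → 827
The subtree containing C is merged 4 times, so code length = 4.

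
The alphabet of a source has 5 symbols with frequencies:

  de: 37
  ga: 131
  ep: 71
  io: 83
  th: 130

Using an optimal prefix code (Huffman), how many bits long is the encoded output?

Build the Huffman tree bottom-up:
de(37) + ep(71) → 108
io(83) + 108 → 191
th(130) + ga(131) → 261
191 + 261 → 452
Each symbol's bit-cost is frequency × depth; summing gives 1012 bits (equivalently 108 + 191 + 261 + 452).

1012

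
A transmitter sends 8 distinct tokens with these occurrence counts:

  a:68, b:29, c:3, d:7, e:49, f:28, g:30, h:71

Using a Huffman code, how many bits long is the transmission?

764

Greedily combine the two least-frequent nodes:
merge c(3) and d(7): 10
merge 10 and f(28): 38
merge b(29) and g(30): 59
merge 38 and e(49): 87
merge 59 and a(68): 127
merge h(71) and 87: 158
merge 127 and 158: 285
The encoded length is the sum of every internal node's weight: 10 + 38 + 59 + 87 + 127 + 158 + 285 = 764 bits.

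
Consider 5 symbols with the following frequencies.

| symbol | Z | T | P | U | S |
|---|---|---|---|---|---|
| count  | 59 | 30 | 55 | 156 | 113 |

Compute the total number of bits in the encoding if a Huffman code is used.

899

Merge the two smallest weights repeatedly:
merge T(30) and P(55): 85
merge Z(59) and 85: 144
merge S(113) and 144: 257
merge U(156) and 257: 413
Each symbol's bit-cost is frequency × depth; summing gives 899 bits (equivalently 85 + 144 + 257 + 413).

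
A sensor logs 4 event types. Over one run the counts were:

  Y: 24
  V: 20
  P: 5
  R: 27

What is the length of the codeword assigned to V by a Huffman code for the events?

Huffman merges, smallest pair first:
P(5) + V(20) → 25
Y(24) + 25 → 49
R(27) + 49 → 76
V sits 3 levels below the root, so its codeword is 3 bits.

3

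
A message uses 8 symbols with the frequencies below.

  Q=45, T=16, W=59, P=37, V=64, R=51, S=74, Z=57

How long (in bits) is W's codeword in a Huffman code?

3

Huffman merges, smallest pair first:
combine T(16), P(37) → 53
combine Q(45), R(51) → 96
combine 53, Z(57) → 110
combine W(59), V(64) → 123
combine S(74), 96 → 170
combine 110, 123 → 233
combine 170, 233 → 403
W sits 3 levels below the root, so its codeword is 3 bits.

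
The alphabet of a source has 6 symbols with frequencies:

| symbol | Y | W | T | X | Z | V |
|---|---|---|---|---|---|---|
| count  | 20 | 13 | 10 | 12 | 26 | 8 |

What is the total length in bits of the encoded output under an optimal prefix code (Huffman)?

Greedily combine the two least-frequent nodes:
V(8) + T(10) → 18
X(12) + W(13) → 25
18 + Y(20) → 38
25 + Z(26) → 51
38 + 51 → 89
The encoded length is the sum of every internal node's weight: 18 + 25 + 38 + 51 + 89 = 221 bits.

221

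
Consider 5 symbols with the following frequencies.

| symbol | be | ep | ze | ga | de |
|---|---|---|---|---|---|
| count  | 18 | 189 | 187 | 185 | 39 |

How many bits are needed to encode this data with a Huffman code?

1293

Build the Huffman tree bottom-up:
be(18) + de(39) → 57
57 + ga(185) → 242
ze(187) + ep(189) → 376
242 + 376 → 618
The encoded length is the sum of every internal node's weight: 57 + 242 + 376 + 618 = 1293 bits.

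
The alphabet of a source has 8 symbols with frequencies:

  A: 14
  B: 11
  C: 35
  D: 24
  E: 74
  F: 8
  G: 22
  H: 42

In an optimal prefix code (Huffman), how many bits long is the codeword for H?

2

Build the tree from the bottom:
F(8) + B(11) → 19
A(14) + 19 → 33
G(22) + D(24) → 46
33 + C(35) → 68
H(42) + 46 → 88
68 + E(74) → 142
88 + 142 → 230
The subtree containing H is merged 2 times, so code length = 2.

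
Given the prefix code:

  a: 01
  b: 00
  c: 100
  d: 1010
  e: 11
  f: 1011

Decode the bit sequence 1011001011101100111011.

Read left to right; each codeword is recognised as soon as it completes (prefix code):
  1011→f | 00→b | 1011→f | 1011→f | 00→b | 11→e | 1011→f
Decoded message: fbffbef

fbffbef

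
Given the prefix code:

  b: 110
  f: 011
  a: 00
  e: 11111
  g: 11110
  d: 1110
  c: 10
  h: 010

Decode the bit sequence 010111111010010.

hecch

Read left to right; each codeword is recognised as soon as it completes (prefix code):
  010→h | 11111→e | 10→c | 10→c | 010→h
Decoded message: hecch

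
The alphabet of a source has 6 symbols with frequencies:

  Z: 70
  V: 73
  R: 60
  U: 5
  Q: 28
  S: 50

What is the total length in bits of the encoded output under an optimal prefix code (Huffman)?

688

Greedily combine the two least-frequent nodes:
merge U(5) and Q(28): 33
merge 33 and S(50): 83
merge R(60) and Z(70): 130
merge V(73) and 83: 156
merge 130 and 156: 286
Total encoded bits = sum of merged weights = 33 + 83 + 130 + 156 + 286 = 688.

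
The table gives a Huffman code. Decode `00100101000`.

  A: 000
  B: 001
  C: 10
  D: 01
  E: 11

BBDA

Read left to right; each codeword is recognised as soon as it completes (prefix code):
  001→B | 001→B | 01→D | 000→A
Decoded message: BBDA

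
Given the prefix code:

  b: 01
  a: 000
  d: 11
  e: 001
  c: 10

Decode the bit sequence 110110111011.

dbcdcd

Read left to right; each codeword is recognised as soon as it completes (prefix code):
  11→d | 01→b | 10→c | 11→d | 10→c | 11→d
Decoded message: dbcdcd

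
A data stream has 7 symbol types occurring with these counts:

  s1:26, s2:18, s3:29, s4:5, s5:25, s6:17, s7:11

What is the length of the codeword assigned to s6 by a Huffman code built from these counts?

Build the tree from the bottom:
combine s4(5), s7(11) → 16
combine 16, s6(17) → 33
combine s2(18), s5(25) → 43
combine s1(26), s3(29) → 55
combine 33, 43 → 76
combine 55, 76 → 131
The subtree containing s6 is merged 3 times, so code length = 3.

3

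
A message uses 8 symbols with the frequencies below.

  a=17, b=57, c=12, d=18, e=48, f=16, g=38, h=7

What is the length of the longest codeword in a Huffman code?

Merge the two lowest-weight nodes at each step:
h(7) + c(12) → 19
f(16) + a(17) → 33
d(18) + 19 → 37
33 + 37 → 70
g(38) + e(48) → 86
b(57) + 70 → 127
86 + 127 → 213
The first pair merged (h, c) ends up deepest, at depth 5.

5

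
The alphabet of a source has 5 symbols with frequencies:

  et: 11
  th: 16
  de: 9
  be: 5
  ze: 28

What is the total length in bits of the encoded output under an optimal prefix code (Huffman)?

Greedily combine the two least-frequent nodes:
combine be(5), de(9) → 14
combine et(11), 14 → 25
combine th(16), 25 → 41
combine ze(28), 41 → 69
The encoded length is the sum of every internal node's weight: 14 + 25 + 41 + 69 = 149 bits.

149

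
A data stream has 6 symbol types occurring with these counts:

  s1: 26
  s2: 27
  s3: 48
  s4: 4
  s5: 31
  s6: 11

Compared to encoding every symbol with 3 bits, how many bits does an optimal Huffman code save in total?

91

Fixed-length: 3 bits × 147 symbols = 441 bits.
Huffman merges:
s4(4) + s6(11) → 15
15 + s1(26) → 41
s2(27) + s5(31) → 58
41 + s3(48) → 89
58 + 89 → 147
Huffman total = 15 + 41 + 58 + 89 + 147 = 350 bits.
Saving = 441 − 350 = 91 bits.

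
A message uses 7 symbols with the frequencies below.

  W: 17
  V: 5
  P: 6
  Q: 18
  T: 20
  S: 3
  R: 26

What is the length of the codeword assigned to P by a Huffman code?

Build the tree from the bottom:
merge S(3) and V(5): 8
merge P(6) and 8: 14
merge 14 and W(17): 31
merge Q(18) and T(20): 38
merge R(26) and 31: 57
merge 38 and 57: 95
The subtree containing P is merged 4 times, so code length = 4.

4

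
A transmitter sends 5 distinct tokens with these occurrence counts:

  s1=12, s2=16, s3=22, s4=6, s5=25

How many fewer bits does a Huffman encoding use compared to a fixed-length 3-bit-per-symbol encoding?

Fixed-length: 3 bits × 81 symbols = 243 bits.
Huffman merges:
merge s4(6) and s1(12): 18
merge s2(16) and 18: 34
merge s3(22) and s5(25): 47
merge 34 and 47: 81
Huffman total = 18 + 34 + 47 + 81 = 180 bits.
Saving = 243 − 180 = 63 bits.

63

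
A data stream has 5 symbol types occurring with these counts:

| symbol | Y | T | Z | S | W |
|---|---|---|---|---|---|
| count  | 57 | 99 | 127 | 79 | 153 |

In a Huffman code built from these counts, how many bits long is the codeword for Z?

2

Repeatedly merge the two smallest:
Y(57) + S(79) → 136
T(99) + Z(127) → 226
136 + W(153) → 289
226 + 289 → 515
The subtree containing Z is merged 2 times, so code length = 2.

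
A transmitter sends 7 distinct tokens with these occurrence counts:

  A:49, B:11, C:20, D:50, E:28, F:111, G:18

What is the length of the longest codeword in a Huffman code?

4

Merge the two lowest-weight nodes at each step:
B(11) + G(18) → 29
C(20) + E(28) → 48
29 + 48 → 77
A(49) + D(50) → 99
77 + 99 → 176
F(111) + 176 → 287
The rarest symbols sit at the bottom; the longest codeword is 4 bits.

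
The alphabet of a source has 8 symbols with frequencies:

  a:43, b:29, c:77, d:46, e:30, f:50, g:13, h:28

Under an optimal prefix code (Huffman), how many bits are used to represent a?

Huffman merges, smallest pair first:
g(13) + h(28) → 41
b(29) + e(30) → 59
41 + a(43) → 84
d(46) + f(50) → 96
59 + c(77) → 136
84 + 96 → 180
136 + 180 → 316
a's leaf is at depth 3, giving a 3-bit codeword.

3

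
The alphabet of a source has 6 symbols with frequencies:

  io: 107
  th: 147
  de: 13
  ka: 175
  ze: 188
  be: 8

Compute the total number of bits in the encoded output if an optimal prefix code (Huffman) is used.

Greedily combine the two least-frequent nodes:
be(8) + de(13) → 21
21 + io(107) → 128
128 + th(147) → 275
ka(175) + ze(188) → 363
275 + 363 → 638
The encoded length is the sum of every internal node's weight: 21 + 128 + 275 + 363 + 638 = 1425 bits.

1425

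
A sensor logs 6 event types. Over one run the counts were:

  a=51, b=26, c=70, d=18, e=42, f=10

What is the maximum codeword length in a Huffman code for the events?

4

Merge the two lowest-weight nodes at each step:
f(10) + d(18) → 28
b(26) + 28 → 54
e(42) + a(51) → 93
54 + c(70) → 124
93 + 124 → 217
The rarest symbols sit at the bottom; the longest codeword is 4 bits.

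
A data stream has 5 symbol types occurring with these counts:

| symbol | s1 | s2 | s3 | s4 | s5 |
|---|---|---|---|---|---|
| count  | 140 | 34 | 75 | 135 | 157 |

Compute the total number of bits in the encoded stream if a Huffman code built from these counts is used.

1191

Greedily combine the two least-frequent nodes:
combine s2(34), s3(75) → 109
combine 109, s4(135) → 244
combine s1(140), s5(157) → 297
combine 244, 297 → 541
Each symbol's bit-cost is frequency × depth; summing gives 1191 bits (equivalently 109 + 244 + 297 + 541).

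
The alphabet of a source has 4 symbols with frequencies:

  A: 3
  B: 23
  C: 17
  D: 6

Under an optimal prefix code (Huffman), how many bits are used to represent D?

3

Repeatedly merge the two smallest:
merge A(3) and D(6): 9
merge 9 and C(17): 26
merge B(23) and 26: 49
The subtree containing D is merged 3 times, so code length = 3.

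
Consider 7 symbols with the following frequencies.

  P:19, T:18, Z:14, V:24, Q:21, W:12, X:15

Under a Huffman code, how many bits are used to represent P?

3

Repeatedly merge the two smallest:
combine W(12), Z(14) → 26
combine X(15), T(18) → 33
combine P(19), Q(21) → 40
combine V(24), 26 → 50
combine 33, 40 → 73
combine 50, 73 → 123
P sits 3 levels below the root, so its codeword is 3 bits.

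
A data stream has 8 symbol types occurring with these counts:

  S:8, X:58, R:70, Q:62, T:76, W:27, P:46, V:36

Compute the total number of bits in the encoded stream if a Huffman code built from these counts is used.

Build the Huffman tree bottom-up:
combine S(8), W(27) → 35
combine 35, V(36) → 71
combine P(46), X(58) → 104
combine Q(62), R(70) → 132
combine 71, T(76) → 147
combine 104, 132 → 236
combine 147, 236 → 383
The encoded length is the sum of every internal node's weight: 35 + 71 + 104 + 132 + 147 + 236 + 383 = 1108 bits.

1108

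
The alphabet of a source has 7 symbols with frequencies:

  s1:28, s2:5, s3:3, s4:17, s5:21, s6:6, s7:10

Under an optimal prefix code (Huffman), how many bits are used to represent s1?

Huffman merges, smallest pair first:
combine s3(3), s2(5) → 8
combine s6(6), 8 → 14
combine s7(10), 14 → 24
combine s4(17), s5(21) → 38
combine 24, s1(28) → 52
combine 38, 52 → 90
The subtree containing s1 is merged 2 times, so code length = 2.

2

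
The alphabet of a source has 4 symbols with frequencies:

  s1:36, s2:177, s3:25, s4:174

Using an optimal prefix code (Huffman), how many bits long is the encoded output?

Build the Huffman tree bottom-up:
s3(25) + s1(36) → 61
61 + s4(174) → 235
s2(177) + 235 → 412
The encoded length is the sum of every internal node's weight: 61 + 235 + 412 = 708 bits.

708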